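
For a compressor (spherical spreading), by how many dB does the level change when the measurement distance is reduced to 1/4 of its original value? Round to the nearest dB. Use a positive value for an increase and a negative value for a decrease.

+12 dB

Point-source spreading: ΔL = −20·log₁₀(r₂/r₁).
ΔL = −20·log₁₀(0.25) = +12.04 dB.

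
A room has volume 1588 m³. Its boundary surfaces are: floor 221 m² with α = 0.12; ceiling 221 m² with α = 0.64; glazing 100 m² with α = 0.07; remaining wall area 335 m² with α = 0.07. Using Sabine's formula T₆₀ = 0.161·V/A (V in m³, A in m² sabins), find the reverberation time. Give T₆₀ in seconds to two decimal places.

1.29 s

A = Σ Sᵢαᵢ = 221·0.12 + 221·0.64 + 100·0.07 + 335·0.07 = 198.41 m².
T₆₀ = 0.161·V/A = 0.161·1588/198.41 = 1.289 s.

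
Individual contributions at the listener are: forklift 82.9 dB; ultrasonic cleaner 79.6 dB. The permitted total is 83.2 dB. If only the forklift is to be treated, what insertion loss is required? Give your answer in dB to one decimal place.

Everything except the forklift sums to 10^(79.6/10) = 9.120e+07 in linear terms, 79.60 dB.
The limit corresponds to 10^(83.2/10) = 2.089e+08; subtracting the fixed part leaves 1.177e+08 for the forklift, i.e. 80.71 dB.
So the forklift must be reduced from 82.9 to 80.71 dB: IL = 2.19 dB.

2.2 dB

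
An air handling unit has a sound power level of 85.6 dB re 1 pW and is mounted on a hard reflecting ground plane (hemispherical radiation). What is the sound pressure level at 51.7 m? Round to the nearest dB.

L_p = L_w − 10·log₁₀(2π·r²) with r = 51.7 m.
2π·r² = 1.679e+04 m², 10·log₁₀ of that is 42.252 dB.
L_p = 85.6 − 42.252 = 43.35 dB.

43 dB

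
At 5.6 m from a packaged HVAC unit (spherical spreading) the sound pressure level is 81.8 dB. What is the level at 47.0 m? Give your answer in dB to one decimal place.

Spherical spreading from a point source gives a 20·log₁₀(r₂/r₁) drop.
L₂ = 81.8 − 20·log₁₀(47.0/5.6) = 81.8 − 18.478 = 63.32 dB.

63.3 dB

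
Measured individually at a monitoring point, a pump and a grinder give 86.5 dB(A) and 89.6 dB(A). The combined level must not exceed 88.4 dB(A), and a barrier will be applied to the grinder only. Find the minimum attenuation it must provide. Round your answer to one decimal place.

5.7 dB

Fixed contribution from the other source: Σ 10^(L/10) = 10^(86.5/10) = 4.467e+08 (86.50 dB(A)).
To meet 88.4 dB(A) overall, the treated grinder may contribute at most 10^(88.4/10) − 4.467e+08 = 2.451e+08, i.e. 83.89 dB(A).
So the grinder must be reduced from 89.6 to 83.89 dB(A): IL = 5.71 dB.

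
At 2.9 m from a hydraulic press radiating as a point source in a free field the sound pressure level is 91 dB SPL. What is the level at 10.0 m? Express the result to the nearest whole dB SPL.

For a point source, L₂ = L₁ − 20·log₁₀(r₂/r₁).
L₂ = 91 − 20·log₁₀(10.0/2.9) = 91 − 10.752 = 80.25 dB SPL.

80 dB SPL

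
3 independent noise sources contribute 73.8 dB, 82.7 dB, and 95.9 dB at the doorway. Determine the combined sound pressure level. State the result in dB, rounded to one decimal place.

96.1 dB

Incoherent sources combine by intensity addition: L_total = 10·log₁₀(Σ 10^(L_i/10)).
Σ 10^(L/10) = 10^(73.8/10) + 10^(82.7/10) + 10^(95.9/10) = 4.101e+09.
L_total = 10·log₁₀(4.101e+09) = 96.13 dB.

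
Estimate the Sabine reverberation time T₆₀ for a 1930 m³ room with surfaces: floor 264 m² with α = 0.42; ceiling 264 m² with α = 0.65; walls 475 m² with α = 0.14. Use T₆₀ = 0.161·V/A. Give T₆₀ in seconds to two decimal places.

A = Σ Sᵢαᵢ = 264·0.42 + 264·0.65 + 475·0.14 = 348.98 m².
T₆₀ = 0.161 × 1930 / 348.98 = 0.890 s.

0.89 s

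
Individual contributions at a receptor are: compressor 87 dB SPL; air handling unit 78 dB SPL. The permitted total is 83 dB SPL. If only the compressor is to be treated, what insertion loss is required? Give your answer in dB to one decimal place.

Everything except the compressor sums to 10^(78/10) = 6.310e+07 in linear terms, 78.00 dB SPL.
The limit corresponds to 10^(83/10) = 1.995e+08; subtracting the fixed part leaves 1.364e+08 for the compressor, i.e. 81.35 dB SPL.
So the compressor must be reduced from 87 to 81.35 dB SPL: IL = 5.65 dB.

5.7 dB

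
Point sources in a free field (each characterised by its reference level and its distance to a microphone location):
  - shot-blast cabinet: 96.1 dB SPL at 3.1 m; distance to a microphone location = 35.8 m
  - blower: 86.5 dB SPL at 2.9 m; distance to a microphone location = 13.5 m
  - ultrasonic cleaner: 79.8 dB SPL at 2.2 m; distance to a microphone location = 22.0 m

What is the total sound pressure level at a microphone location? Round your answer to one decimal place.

77.2 dB SPL

Apply inverse-square spreading to bring every level to the receiver, then sum 10^(L/10).
shot-blast cabinet: 96.1 − 20·log₁₀(35.8/3.1) = 96.1 − 21.25 = 74.85 dB SPL.
blower: 86.5 − 20·log₁₀(13.5/2.9) = 86.5 − 13.36 = 73.14 dB SPL.
ultrasonic cleaner: 79.8 − 20·log₁₀(22.0/2.2) = 79.8 − 20.00 = 59.80 dB SPL.
Σ 10^(L/10) = 5.211e+07 → L_total = 10·log₁₀(5.211e+07) = 77.17 dB SPL.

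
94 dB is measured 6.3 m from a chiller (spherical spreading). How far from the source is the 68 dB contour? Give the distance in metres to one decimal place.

125.7 m

The 26.0 dB drop corresponds to a distance ratio of 10^(26.0/20) for a point source.
r₂ = 6.3·10^((94−68)/20) = 6.3·10^(26.0/20) = 125.70 m.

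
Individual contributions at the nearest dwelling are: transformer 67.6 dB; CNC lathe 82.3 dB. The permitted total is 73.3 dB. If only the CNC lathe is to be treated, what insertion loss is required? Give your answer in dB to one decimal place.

10.4 dB

The untreated sources together contribute 10^(67.6/10) = 5.754e+06, i.e. 67.60 dB.
The limit corresponds to 10^(73.3/10) = 2.138e+07; subtracting the fixed part leaves 1.563e+07 for the CNC lathe, i.e. 71.94 dB.
So the CNC lathe must be reduced from 82.3 to 71.94 dB: IL = 10.36 dB.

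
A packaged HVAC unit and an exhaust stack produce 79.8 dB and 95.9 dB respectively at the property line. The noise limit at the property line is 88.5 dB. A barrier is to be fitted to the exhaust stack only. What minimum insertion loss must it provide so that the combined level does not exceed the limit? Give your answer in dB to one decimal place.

8.0 dB

The untreated sources together contribute 10^(79.8/10) = 9.550e+07, i.e. 79.80 dB.
The limit corresponds to 10^(88.5/10) = 7.079e+08; subtracting the fixed part leaves 6.124e+08 for the exhaust stack, i.e. 87.87 dB.
So the exhaust stack must be reduced from 95.9 to 87.87 dB: IL = 8.03 dB.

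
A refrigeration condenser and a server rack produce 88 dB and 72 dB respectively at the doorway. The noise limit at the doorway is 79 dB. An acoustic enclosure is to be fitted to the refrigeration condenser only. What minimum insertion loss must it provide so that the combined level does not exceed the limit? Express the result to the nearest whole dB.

10 dB

Everything except the refrigeration condenser sums to 10^(72/10) = 1.585e+07 in linear terms, 72.00 dB.
The limit corresponds to 10^(79/10) = 7.943e+07; subtracting the fixed part leaves 6.358e+07 for the refrigeration condenser, i.e. 78.03 dB.
Required insertion loss = 88 − 78.03 = 9.97 dB.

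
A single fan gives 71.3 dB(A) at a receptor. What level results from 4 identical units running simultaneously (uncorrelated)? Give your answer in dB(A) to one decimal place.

77.3 dB(A)

With 4 equal, uncorrelated contributions the intensity is 4× that of one unit, giving a rise of 10·log₁₀ 4.
L_total = 71.3 + 10·log₁₀(4) = 71.3 + 6.021 = 77.32 dB(A).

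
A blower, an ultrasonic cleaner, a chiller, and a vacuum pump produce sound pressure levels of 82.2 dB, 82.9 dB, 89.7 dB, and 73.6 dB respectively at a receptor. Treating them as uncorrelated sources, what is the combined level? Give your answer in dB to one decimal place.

For uncorrelated sources the intensities add, so convert each level to linear form, sum, and take 10·log₁₀ of the total.
Σ 10^(L/10) = 10^(82.2/10) + 10^(82.9/10) + 10^(89.7/10) + 10^(73.6/10) = 1.317e+09.
L_total = 10·log₁₀(1.317e+09) = 91.20 dB.

91.2 dB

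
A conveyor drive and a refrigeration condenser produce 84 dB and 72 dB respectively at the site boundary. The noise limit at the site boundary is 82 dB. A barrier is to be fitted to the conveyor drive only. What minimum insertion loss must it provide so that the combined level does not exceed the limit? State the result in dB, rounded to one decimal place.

Fixed contribution from the other source: Σ 10^(L/10) = 10^(72/10) = 1.585e+07 (72.00 dB).
The limit corresponds to 10^(82/10) = 1.585e+08; subtracting the fixed part leaves 1.426e+08 for the conveyor drive, i.e. 81.54 dB.
Required insertion loss = 84 − 81.54 = 2.46 dB.

2.5 dB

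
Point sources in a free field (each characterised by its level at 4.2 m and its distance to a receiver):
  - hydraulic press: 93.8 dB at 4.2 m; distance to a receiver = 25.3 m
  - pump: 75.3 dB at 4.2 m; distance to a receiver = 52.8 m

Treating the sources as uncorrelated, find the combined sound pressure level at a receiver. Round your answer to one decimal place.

Apply inverse-square spreading to bring every level to the receiver, then sum 10^(L/10).
hydraulic press: 93.8 − 20·log₁₀(25.3/4.2) = 93.8 − 15.60 = 78.20 dB.
pump: 75.3 − 20·log₁₀(52.8/4.2) = 75.3 − 21.99 = 53.31 dB.
Σ 10^(L/10) = 6.632e+07 → L_total = 10·log₁₀(6.632e+07) = 78.22 dB.

78.2 dB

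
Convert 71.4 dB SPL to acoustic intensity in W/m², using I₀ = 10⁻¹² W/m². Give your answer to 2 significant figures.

1.4e-05 W/m²

I = I₀·10^(L/10) = 10⁻¹² × 10^(71.4/10) = 10^(-4.860).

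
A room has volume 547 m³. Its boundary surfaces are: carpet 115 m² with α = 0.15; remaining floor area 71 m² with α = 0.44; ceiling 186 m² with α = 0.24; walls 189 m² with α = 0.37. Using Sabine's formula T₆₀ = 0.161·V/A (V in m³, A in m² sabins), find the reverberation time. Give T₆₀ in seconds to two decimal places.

Summing Sᵢαᵢ: 115·0.15 + 71·0.44 + 186·0.24 + 189·0.37 = 163.06 m².
T₆₀ = 0.161 × 547 / 163.06 = 0.540 s.

0.54 s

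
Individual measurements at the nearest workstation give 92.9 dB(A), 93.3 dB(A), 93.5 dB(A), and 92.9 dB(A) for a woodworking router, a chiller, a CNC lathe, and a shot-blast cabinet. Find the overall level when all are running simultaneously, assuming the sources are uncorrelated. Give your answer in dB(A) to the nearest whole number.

99 dB(A)

For uncorrelated sources the intensities add, so convert each level to linear form, sum, and take 10·log₁₀ of the total.
Σ 10^(L/10) = 10^(92.9/10) + 10^(93.3/10) + 10^(93.5/10) + 10^(92.9/10) = 8.276e+09.
L_total = 10·log₁₀(8.276e+09) = 99.18 dB(A).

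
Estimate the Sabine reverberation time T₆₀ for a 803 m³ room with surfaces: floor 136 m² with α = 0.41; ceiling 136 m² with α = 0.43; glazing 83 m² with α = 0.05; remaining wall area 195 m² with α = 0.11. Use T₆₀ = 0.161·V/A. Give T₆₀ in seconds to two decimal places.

Total absorption A = 136·0.41 + 136·0.43 + 83·0.05 + 195·0.11 = 139.84 m² sabins.
T₆₀ = 0.161·V/A = 0.161·803/139.84 = 0.925 s.

0.92 s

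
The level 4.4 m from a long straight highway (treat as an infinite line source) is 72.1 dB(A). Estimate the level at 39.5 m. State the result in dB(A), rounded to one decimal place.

For a line source, L₂ = L₁ − 10·log₁₀(r₂/r₁).
L₂ = 72.1 − 10·log₁₀(39.5/4.4) = 72.1 − 9.531 = 62.57 dB(A).

62.6 dB(A)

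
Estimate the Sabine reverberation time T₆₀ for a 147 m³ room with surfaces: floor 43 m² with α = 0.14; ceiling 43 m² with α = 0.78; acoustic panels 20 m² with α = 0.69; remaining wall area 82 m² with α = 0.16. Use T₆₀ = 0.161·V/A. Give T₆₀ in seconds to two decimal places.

0.36 s

Total absorption A = 43·0.14 + 43·0.78 + 20·0.69 + 82·0.16 = 66.48 m² sabins.
T₆₀ = 0.161 × 147 / 66.48 = 0.356 s.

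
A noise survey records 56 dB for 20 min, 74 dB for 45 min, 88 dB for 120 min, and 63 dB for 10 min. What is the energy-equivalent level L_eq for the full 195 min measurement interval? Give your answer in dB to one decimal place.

86.0 dB

The energy average is taken in the linear domain: L_eq = 10·log₁₀[(Σ tᵢ·10^(Lᵢ/10))/T], T = 195 min.
Σ tᵢ·10^(Lᵢ/10) = 20·10^(56/10) + 45·10^(74/10) + 120·10^(88/10) + 10·10^(63/10) = 7.687e+10.
L_eq = 10·log₁₀(7.687e+10/195) = 85.96 dB.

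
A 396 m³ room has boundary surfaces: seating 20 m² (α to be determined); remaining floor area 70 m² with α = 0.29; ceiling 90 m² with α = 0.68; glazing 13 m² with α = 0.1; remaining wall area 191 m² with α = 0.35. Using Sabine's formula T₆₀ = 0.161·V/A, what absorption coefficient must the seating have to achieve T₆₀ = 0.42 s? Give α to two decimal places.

0.11

A = 0.161·V/T₆₀ = 0.161·396/0.42 = 151.80 m² sabins.
Absorption from the other surfaces = 70·0.29 + 90·0.68 + 13·0.1 + 191·0.35 = 149.65 m², so the seating must supply 2.15 m² over 20 m².
α = 2.15/20 = 0.108.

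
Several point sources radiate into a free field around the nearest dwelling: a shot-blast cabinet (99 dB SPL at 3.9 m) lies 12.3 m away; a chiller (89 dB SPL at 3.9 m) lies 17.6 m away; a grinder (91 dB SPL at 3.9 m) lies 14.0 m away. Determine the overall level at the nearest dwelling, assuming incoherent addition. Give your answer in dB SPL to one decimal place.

Apply inverse-square spreading to bring every level to the receiver, then sum 10^(L/10).
shot-blast cabinet: 99 − 20·log₁₀(12.3/3.9) = 99 − 9.98 = 89.02 dB SPL.
chiller: 89 − 20·log₁₀(17.6/3.9) = 89 − 13.09 = 75.91 dB SPL.
grinder: 91 − 20·log₁₀(14.0/3.9) = 91 − 11.10 = 79.90 dB SPL.
Σ 10^(L/10) = 9.353e+08 → L_total = 10·log₁₀(9.353e+08) = 89.71 dB SPL.

89.7 dB SPL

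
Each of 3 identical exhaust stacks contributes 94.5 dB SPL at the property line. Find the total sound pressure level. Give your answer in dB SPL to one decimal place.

99.3 dB SPL

N identical incoherent sources raise the level by 10·log₁₀ N.
L_total = 94.5 + 10·log₁₀(3) = 94.5 + 4.771 = 99.27 dB SPL.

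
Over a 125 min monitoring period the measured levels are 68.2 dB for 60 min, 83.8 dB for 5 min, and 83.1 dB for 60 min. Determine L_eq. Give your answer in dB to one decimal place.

L_eq = 10·log₁₀[(1/T)·Σ tᵢ·10^(Lᵢ/10)] with T = 125 min.
Σ tᵢ·10^(Lᵢ/10) = 60·10^(68.2/10) + 5·10^(83.8/10) + 60·10^(83.1/10) = 1.385e+10.
L_eq = 10·log₁₀(1.385e+10/125) = 80.44 dB.

80.4 dB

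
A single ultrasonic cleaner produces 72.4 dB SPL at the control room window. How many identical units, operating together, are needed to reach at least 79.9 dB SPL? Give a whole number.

6

N identical sources give L₁ + 10·log₁₀ N, so require 10·log₁₀ N ≥ 79.9 − 72.4 = 7.5 dB.
N ≥ 10^(7.5/10) = 5.623, so N = 6.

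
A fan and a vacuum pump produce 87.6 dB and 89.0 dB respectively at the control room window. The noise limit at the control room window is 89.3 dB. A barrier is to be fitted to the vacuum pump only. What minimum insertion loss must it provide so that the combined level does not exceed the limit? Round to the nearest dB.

Fixed contribution from the other source: Σ 10^(L/10) = 10^(87.6/10) = 5.754e+08 (87.60 dB).
The limit corresponds to 10^(89.3/10) = 8.511e+08; subtracting the fixed part leaves 2.757e+08 for the vacuum pump, i.e. 84.40 dB.
Required insertion loss = 89.0 − 84.40 = 4.60 dB.

5 dB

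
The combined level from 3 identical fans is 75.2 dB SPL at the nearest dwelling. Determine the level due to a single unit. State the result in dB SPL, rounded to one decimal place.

70.4 dB SPL

Dividing the total intensity by 3 lowers the level by 10·log₁₀ 3 = 4.771 dB: L₁ = 75.2 − 4.771.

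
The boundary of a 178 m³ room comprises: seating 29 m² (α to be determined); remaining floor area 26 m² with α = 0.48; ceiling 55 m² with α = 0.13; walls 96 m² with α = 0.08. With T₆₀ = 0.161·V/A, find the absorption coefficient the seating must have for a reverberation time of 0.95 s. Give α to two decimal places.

From T₆₀ = 0.161·V/A, the target T₆₀ = 0.95 s needs A = 0.161·178/0.95 = 30.17 m².
Absorption from the other surfaces = 26·0.48 + 55·0.13 + 96·0.08 = 27.31 m², so the seating must supply 2.86 m² over 29 m².
α = 2.86/29 = 0.098.

0.10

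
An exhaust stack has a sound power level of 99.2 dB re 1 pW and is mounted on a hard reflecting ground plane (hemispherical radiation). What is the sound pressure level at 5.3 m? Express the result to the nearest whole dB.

77 dB

L_p = L_w − 10·log₁₀(2π·r²) with r = 5.3 m.
2π·r² = 176.5 m², 10·log₁₀ of that is 22.467 dB.
L_p = 99.2 − 22.467 = 76.73 dB.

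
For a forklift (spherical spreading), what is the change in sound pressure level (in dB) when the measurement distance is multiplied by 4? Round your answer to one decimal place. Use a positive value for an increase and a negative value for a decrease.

-12.0 dB

Point-source spreading: ΔL = −20·log₁₀(r₂/r₁).
ΔL = −20·log₁₀(4) = -12.04 dB.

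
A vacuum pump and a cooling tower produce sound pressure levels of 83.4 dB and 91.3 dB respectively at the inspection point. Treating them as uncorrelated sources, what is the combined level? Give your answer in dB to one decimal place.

92.0 dB

For uncorrelated sources the intensities add, so convert each level to linear form, sum, and take 10·log₁₀ of the total.
Σ 10^(L/10) = 10^(83.4/10) + 10^(91.3/10) = 1.568e+09.
L_total = 10·log₁₀(1.568e+09) = 91.95 dB.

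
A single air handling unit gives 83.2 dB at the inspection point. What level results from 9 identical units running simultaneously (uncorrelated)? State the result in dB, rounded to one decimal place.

92.7 dB

N identical incoherent sources raise the level by 10·log₁₀ N.
L_total = 83.2 + 10·log₁₀(9) = 83.2 + 9.542 = 92.74 dB.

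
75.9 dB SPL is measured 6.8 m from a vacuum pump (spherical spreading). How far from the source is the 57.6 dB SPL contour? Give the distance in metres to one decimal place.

For a point source L₁ − L₂ = 20·log₁₀(r₂/r₁), so r₂ = r₁·10^((L₁−L₂)/20).
r₂ = 6.8·10^((75.9−57.6)/20) = 6.8·10^(18.3/20) = 55.91 m.

55.9 m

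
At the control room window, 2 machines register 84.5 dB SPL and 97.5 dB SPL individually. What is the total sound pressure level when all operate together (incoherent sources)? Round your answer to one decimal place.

Incoherent sources combine by intensity addition: L_total = 10·log₁₀(Σ 10^(L_i/10)).
Σ 10^(L/10) = 10^(84.5/10) + 10^(97.5/10) = 5.905e+09.
L_total = 10·log₁₀(5.905e+09) = 97.71 dB SPL.

97.7 dB SPL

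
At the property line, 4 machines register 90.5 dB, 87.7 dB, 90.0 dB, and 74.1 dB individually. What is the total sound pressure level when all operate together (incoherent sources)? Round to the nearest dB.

For uncorrelated sources the intensities add, so convert each level to linear form, sum, and take 10·log₁₀ of the total.
Σ 10^(L/10) = 10^(90.5/10) + 10^(87.7/10) + 10^(90.0/10) + 10^(74.1/10) = 2.737e+09.
L_total = 10·log₁₀(2.737e+09) = 94.37 dB.

94 dB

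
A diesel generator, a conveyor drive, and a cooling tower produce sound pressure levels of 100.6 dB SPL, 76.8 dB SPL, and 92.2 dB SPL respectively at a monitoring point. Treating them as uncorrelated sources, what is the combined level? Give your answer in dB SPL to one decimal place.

101.2 dB SPL

For uncorrelated sources the intensities add, so convert each level to linear form, sum, and take 10·log₁₀ of the total.
Σ 10^(L/10) = 10^(100.6/10) + 10^(76.8/10) + 10^(92.2/10) = 1.319e+10.
L_total = 10·log₁₀(1.319e+10) = 101.20 dB SPL.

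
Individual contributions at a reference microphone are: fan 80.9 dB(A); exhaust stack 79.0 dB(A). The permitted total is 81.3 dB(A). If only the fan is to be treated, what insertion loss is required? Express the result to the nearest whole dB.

3 dB

Everything except the fan sums to 10^(79.0/10) = 7.943e+07 in linear terms, 79.00 dB(A).
To meet 81.3 dB(A) overall, the treated fan may contribute at most 10^(81.3/10) − 7.943e+07 = 5.546e+07, i.e. 77.44 dB(A).
Required insertion loss = 80.9 − 77.44 = 3.46 dB.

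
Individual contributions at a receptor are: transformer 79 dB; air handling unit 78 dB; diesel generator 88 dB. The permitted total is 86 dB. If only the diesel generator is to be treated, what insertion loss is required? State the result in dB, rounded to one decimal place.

3.9 dB

Everything except the diesel generator sums to 10^(79/10) + 10^(78/10) = 1.425e+08 in linear terms, 81.54 dB.
The limit corresponds to 10^(86/10) = 3.981e+08; subtracting the fixed part leaves 2.556e+08 for the diesel generator, i.e. 84.08 dB.
Required insertion loss = 88 − 84.08 = 3.92 dB.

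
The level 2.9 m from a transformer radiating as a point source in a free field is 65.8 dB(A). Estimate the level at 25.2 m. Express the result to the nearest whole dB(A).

Spherical spreading from a point source gives a 20·log₁₀(r₂/r₁) drop.
L₂ = 65.8 − 20·log₁₀(25.2/2.9) = 65.8 − 18.780 = 47.02 dB(A).

47 dB(A)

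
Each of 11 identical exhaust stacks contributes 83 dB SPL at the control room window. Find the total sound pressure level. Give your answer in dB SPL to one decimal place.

93.4 dB SPL

With 11 equal, uncorrelated contributions the intensity is 11× that of one unit, giving a rise of 10·log₁₀ 11.
L_total = 83 + 10·log₁₀(11) = 83 + 10.414 = 93.41 dB SPL.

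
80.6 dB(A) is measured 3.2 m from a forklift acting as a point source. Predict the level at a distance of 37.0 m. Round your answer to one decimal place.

Point-source attenuation: ΔL = 20·log₁₀(r₂/r₁) = 20·log₁₀(37.0/3.2) = 21.261 dB.
L₂ = 80.6 − 20·log₁₀(37.0/3.2) = 80.6 − 21.261 = 59.34 dB(A).

59.3 dB(A)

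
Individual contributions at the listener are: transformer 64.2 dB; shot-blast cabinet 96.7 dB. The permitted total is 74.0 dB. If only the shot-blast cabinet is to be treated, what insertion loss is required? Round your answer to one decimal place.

23.2 dB

The untreated sources together contribute 10^(64.2/10) = 2.630e+06, i.e. 64.20 dB.
The limit corresponds to 10^(74.0/10) = 2.512e+07; subtracting the fixed part leaves 2.249e+07 for the shot-blast cabinet, i.e. 73.52 dB.
Required insertion loss = 96.7 − 73.52 = 23.18 dB.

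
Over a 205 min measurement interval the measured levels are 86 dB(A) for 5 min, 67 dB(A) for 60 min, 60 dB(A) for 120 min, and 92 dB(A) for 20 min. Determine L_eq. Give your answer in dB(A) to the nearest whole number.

82 dB(A)

L_eq = 10·log₁₀[(1/T)·Σ tᵢ·10^(Lᵢ/10)] with T = 205 min.
Σ tᵢ·10^(Lᵢ/10) = 5·10^(86/10) + 60·10^(67/10) + 120·10^(60/10) + 20·10^(92/10) = 3.411e+10.
L_eq = 10·log₁₀(3.411e+10/205) = 82.21 dB(A).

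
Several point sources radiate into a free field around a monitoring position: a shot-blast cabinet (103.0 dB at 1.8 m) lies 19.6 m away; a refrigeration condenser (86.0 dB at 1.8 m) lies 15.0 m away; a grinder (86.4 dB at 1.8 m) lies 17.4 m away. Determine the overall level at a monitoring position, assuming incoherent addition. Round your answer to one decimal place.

First find each source's level at the receiver (point-source: −20·log₁₀(r/r_ref)), then combine on an intensity basis.
shot-blast cabinet: 103.0 − 20·log₁₀(19.6/1.8) = 103.0 − 20.74 = 82.26 dB.
refrigeration condenser: 86.0 − 20·log₁₀(15.0/1.8) = 86.0 − 18.42 = 67.58 dB.
grinder: 86.4 − 20·log₁₀(17.4/1.8) = 86.4 − 19.71 = 66.69 dB.
Σ 10^(L/10) = 1.787e+08 → L_total = 10·log₁₀(1.787e+08) = 82.52 dB.

82.5 dB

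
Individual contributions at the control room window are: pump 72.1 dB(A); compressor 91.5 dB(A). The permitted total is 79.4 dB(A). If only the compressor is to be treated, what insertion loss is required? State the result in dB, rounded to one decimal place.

Fixed contribution from the other source: Σ 10^(L/10) = 10^(72.1/10) = 1.622e+07 (72.10 dB(A)).
To meet 79.4 dB(A) overall, the treated compressor may contribute at most 10^(79.4/10) − 1.622e+07 = 7.088e+07, i.e. 78.51 dB(A).
Required insertion loss = 91.5 − 78.51 = 12.99 dB.

13.0 dB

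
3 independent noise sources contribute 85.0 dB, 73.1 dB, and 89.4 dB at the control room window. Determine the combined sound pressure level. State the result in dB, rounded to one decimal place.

Incoherent sources combine by intensity addition: L_total = 10·log₁₀(Σ 10^(L_i/10)).
Σ 10^(L/10) = 10^(85.0/10) + 10^(73.1/10) + 10^(89.4/10) = 1.208e+09.
L_total = 10·log₁₀(1.208e+09) = 90.82 dB.

90.8 dB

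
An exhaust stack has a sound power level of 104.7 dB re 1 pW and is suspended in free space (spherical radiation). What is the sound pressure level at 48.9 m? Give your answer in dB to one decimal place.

The power spreads over a sphere of area 4π·r², so L_p = L_w − 10·log₁₀(4π·r²).
4π·r² = 3.005e+04 m², 10·log₁₀ of that is 44.778 dB.
L_p = 104.7 − 44.778 = 59.92 dB.

59.9 dB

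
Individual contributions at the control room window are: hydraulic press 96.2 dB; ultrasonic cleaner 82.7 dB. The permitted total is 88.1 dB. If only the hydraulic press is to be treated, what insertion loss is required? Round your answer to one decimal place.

9.6 dB

The untreated sources together contribute 10^(82.7/10) = 1.862e+08, i.e. 82.70 dB.
The limit corresponds to 10^(88.1/10) = 6.457e+08; subtracting the fixed part leaves 4.594e+08 for the hydraulic press, i.e. 86.62 dB.
Required insertion loss = 96.2 − 86.62 = 9.58 dB.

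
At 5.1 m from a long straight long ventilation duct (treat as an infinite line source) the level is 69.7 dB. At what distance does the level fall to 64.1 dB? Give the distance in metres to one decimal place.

18.5 m

The 5.6 dB drop corresponds to a distance ratio of 10^(5.6/10) for a line source.
r₂ = 5.1·10^((69.7−64.1)/10) = 5.1·10^(5.6/10) = 18.52 m.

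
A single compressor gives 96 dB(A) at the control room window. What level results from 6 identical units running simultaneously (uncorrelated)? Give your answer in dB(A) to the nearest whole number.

L_total = L₁ + 10·log₁₀ N for N identical incoherent sources.
L_total = 96 + 10·log₁₀(6) = 96 + 7.782 = 103.78 dB(A).

104 dB(A)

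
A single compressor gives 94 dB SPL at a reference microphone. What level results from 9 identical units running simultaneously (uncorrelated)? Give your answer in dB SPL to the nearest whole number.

104 dB SPL

N identical incoherent sources raise the level by 10·log₁₀ N.
L_total = 94 + 10·log₁₀(9) = 94 + 9.542 = 103.54 dB SPL.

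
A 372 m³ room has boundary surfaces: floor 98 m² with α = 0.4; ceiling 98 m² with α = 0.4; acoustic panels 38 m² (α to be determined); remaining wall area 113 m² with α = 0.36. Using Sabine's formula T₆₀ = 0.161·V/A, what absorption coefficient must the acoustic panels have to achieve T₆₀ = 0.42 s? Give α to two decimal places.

0.62

Required total absorption A = 0.161·372/0.42 = 142.60 m².
Absorption from the other surfaces = 98·0.4 + 98·0.4 + 113·0.36 = 119.08 m², so the acoustic panels must supply 23.52 m² over 38 m².
α = 23.52/38 = 0.619.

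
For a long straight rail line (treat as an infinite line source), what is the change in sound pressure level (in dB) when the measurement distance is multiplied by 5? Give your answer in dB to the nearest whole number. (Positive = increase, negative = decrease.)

With cylindrical spreading the level changes by −10·log₁₀(r₂/r₁).
ΔL = −10·log₁₀(5) = -6.99 dB.

-7 dB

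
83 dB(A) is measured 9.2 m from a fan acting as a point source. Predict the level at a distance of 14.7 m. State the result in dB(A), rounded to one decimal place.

For a point source, L₂ = L₁ − 20·log₁₀(r₂/r₁).
L₂ = 83 − 20·log₁₀(14.7/9.2) = 83 − 4.071 = 78.93 dB(A).

78.9 dB(A)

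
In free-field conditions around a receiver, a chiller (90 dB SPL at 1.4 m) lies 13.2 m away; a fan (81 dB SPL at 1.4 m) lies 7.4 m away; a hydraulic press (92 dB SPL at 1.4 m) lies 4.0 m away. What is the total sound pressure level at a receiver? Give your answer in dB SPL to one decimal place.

Apply inverse-square spreading to bring every level to the receiver, then sum 10^(L/10).
chiller: 90 − 20·log₁₀(13.2/1.4) = 90 − 19.49 = 70.51 dB SPL.
fan: 81 − 20·log₁₀(7.4/1.4) = 81 − 14.46 = 66.54 dB SPL.
hydraulic press: 92 − 20·log₁₀(4.0/1.4) = 92 − 9.12 = 82.88 dB SPL.
Σ 10^(L/10) = 2.099e+08 → L_total = 10·log₁₀(2.099e+08) = 83.22 dB SPL.

83.2 dB SPL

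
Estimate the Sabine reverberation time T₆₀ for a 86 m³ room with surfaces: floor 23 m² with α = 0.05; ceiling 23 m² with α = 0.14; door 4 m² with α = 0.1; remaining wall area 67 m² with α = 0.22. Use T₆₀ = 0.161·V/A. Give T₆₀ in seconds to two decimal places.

A = Σ Sᵢαᵢ = 23·0.05 + 23·0.14 + 4·0.1 + 67·0.22 = 19.51 m².
T₆₀ = 0.161·V/A = 0.161·86/19.51 = 0.710 s.

0.71 s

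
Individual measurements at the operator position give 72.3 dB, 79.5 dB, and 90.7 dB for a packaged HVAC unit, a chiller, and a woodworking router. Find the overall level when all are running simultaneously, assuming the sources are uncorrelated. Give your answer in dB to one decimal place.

91.1 dB

For uncorrelated sources the intensities add, so convert each level to linear form, sum, and take 10·log₁₀ of the total.
Σ 10^(L/10) = 10^(72.3/10) + 10^(79.5/10) + 10^(90.7/10) = 1.281e+09.
L_total = 10·log₁₀(1.281e+09) = 91.08 dB.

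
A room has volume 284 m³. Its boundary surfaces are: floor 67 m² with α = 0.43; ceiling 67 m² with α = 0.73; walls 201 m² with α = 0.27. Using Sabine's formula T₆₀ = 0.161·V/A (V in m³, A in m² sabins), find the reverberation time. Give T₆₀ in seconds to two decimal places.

0.35 s

Summing Sᵢαᵢ: 67·0.43 + 67·0.73 + 201·0.27 = 131.99 m².
T₆₀ = 0.161·V/A = 0.161·284/131.99 = 0.346 s.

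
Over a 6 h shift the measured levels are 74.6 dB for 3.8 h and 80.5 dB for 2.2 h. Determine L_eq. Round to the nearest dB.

78 dB

Weight each interval's intensity by its duration and average over T = 6 h:
Σ tᵢ·10^(Lᵢ/10) = 3.8·10^(74.6/10) + 2.2·10^(80.5/10) = 3.564e+08.
L_eq = 10·log₁₀(3.564e+08/6) = 77.74 dB.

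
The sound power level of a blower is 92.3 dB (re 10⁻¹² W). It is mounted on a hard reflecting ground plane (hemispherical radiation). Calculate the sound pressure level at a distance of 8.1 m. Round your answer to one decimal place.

66.1 dB

The power spreads over a hemisphere of area 2π·r², so L_p = L_w − 10·log₁₀(2π·r²).
2π·r² = 412.2 m², 10·log₁₀ of that is 26.151 dB.
L_p = 92.3 − 26.151 = 66.15 dB.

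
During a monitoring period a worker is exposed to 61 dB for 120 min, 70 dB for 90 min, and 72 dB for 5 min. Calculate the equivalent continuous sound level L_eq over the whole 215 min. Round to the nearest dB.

67 dB

Weight each interval's intensity by its duration and average over T = 215 min:
Σ tᵢ·10^(Lᵢ/10) = 120·10^(61/10) + 90·10^(70/10) + 5·10^(72/10) = 1.130e+09.
L_eq = 10·log₁₀(1.130e+09/215) = 67.21 dB.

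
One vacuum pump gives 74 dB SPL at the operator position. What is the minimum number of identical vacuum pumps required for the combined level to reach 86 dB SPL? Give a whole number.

N identical sources give L₁ + 10·log₁₀ N, so require 10·log₁₀ N ≥ 86 − 74 = 12.0 dB.
N ≥ 10^(12.0/10) = 15.849, so N = 16.

16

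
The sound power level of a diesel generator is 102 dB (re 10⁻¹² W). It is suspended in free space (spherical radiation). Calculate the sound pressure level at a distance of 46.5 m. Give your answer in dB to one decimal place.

The power spreads over a sphere of area 4π·r², so L_p = L_w − 10·log₁₀(4π·r²).
4π·r² = 2.717e+04 m², 10·log₁₀ of that is 44.341 dB.
L_p = 102 − 44.341 = 57.66 dB.

57.7 dB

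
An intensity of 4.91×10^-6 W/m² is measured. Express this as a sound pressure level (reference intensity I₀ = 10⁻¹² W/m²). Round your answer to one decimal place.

Dividing by I₀ shifts the exponent by 12: I/I₀ = 4.91×10^6.
L = 10·(0.6911 + 6) = 66.91 dB.

66.9 dB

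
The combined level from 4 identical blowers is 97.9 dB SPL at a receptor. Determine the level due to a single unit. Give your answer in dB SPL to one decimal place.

91.9 dB SPL

4 equal contributions raise the level by 10·log₁₀ 4 = 6.021 dB, so each unit alone gives 97.9 − 6.021.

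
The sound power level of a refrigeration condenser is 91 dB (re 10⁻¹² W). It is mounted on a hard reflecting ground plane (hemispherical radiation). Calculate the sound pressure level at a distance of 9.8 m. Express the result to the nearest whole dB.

63 dB

L_p = L_w − 10·log₁₀(2π·r²) with r = 9.8 m.
2π·r² = 603.4 m², 10·log₁₀ of that is 27.806 dB.
L_p = 91 − 27.806 = 63.19 dB.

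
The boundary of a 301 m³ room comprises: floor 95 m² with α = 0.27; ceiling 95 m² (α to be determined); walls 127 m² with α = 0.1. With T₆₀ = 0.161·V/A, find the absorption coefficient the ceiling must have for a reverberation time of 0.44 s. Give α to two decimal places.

0.76

A = 0.161·V/T₆₀ = 0.161·301/0.44 = 110.14 m² sabins.
Absorption from the other surfaces = 95·0.27 + 127·0.1 = 38.35 m², so the ceiling must supply 71.79 m² over 95 m².
α = 71.79/95 = 0.756.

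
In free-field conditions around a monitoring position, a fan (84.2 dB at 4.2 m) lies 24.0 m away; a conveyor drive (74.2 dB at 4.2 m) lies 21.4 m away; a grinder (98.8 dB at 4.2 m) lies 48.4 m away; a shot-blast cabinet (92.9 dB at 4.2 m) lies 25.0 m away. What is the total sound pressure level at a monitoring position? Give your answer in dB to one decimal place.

Propagate each source to the receiver with L = L_ref − 20·log₁₀(r/r_ref), then add intensities.
fan: 84.2 − 20·log₁₀(24.0/4.2) = 84.2 − 15.14 = 69.06 dB.
conveyor drive: 74.2 − 20·log₁₀(21.4/4.2) = 74.2 − 14.14 = 60.06 dB.
grinder: 98.8 − 20·log₁₀(48.4/4.2) = 98.8 − 21.23 = 77.57 dB.
shot-blast cabinet: 92.9 − 20·log₁₀(25.0/4.2) = 92.9 − 15.49 = 77.41 dB.
Σ 10^(L/10) = 1.212e+08 → L_total = 10·log₁₀(1.212e+08) = 80.84 dB.

80.8 dB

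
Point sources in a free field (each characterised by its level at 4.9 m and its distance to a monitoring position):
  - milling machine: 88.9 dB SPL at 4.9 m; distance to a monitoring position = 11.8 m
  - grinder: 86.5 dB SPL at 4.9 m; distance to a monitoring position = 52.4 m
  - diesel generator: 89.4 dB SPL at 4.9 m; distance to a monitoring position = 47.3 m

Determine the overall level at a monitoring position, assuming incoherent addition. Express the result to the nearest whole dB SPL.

82 dB SPL

Propagate each source to the receiver with L = L_ref − 20·log₁₀(r/r_ref), then add intensities.
milling machine: 88.9 − 20·log₁₀(11.8/4.9) = 88.9 − 7.63 = 81.27 dB SPL.
grinder: 86.5 − 20·log₁₀(52.4/4.9) = 86.5 − 20.58 = 65.92 dB SPL.
diesel generator: 89.4 − 20·log₁₀(47.3/4.9) = 89.4 − 19.69 = 69.71 dB SPL.
Σ 10^(L/10) = 1.471e+08 → L_total = 10·log₁₀(1.471e+08) = 81.68 dB SPL.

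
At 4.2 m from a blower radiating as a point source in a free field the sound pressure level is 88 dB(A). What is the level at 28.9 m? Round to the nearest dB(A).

Point-source attenuation: ΔL = 20·log₁₀(r₂/r₁) = 20·log₁₀(28.9/4.2) = 16.753 dB.
L₂ = 88 − 20·log₁₀(28.9/4.2) = 88 − 16.753 = 71.25 dB(A).

71 dB(A)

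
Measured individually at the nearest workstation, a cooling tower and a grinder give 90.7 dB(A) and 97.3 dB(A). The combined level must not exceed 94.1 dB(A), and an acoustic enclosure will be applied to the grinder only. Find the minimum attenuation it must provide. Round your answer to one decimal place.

5.9 dB

Everything except the grinder sums to 10^(90.7/10) = 1.175e+09 in linear terms, 90.70 dB(A).
The limit corresponds to 10^(94.1/10) = 2.570e+09; subtracting the fixed part leaves 1.395e+09 for the grinder, i.e. 91.45 dB(A).
Required insertion loss = 97.3 − 91.45 = 5.85 dB.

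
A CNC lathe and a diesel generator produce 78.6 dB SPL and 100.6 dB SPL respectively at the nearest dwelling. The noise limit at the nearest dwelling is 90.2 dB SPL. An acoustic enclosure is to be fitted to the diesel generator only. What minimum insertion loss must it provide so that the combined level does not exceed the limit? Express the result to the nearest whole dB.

Everything except the diesel generator sums to 10^(78.6/10) = 7.244e+07 in linear terms, 78.60 dB SPL.
To meet 90.2 dB SPL overall, the treated diesel generator may contribute at most 10^(90.2/10) − 7.244e+07 = 9.747e+08, i.e. 89.89 dB SPL.
So the diesel generator must be reduced from 100.6 to 89.89 dB SPL: IL = 10.71 dB.

11 dB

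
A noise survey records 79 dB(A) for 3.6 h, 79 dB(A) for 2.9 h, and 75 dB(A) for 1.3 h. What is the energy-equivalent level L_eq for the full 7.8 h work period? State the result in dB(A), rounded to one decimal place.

78.5 dB(A)

The energy average is taken in the linear domain: L_eq = 10·log₁₀[(Σ tᵢ·10^(Lᵢ/10))/T], T = 7.8 h.
Σ tᵢ·10^(Lᵢ/10) = 3.6·10^(79/10) + 2.9·10^(79/10) + 1.3·10^(75/10) = 5.574e+08.
L_eq = 10·log₁₀(5.574e+08/7.8) = 78.54 dB(A).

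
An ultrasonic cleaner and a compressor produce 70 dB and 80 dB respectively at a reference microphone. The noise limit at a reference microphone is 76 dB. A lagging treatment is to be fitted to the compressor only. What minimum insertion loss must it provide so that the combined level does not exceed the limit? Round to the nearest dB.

5 dB

Fixed contribution from the other source: Σ 10^(L/10) = 10^(70/10) = 1.000e+07 (70.00 dB).
To meet 76 dB overall, the treated compressor may contribute at most 10^(76/10) − 1.000e+07 = 2.981e+07, i.e. 74.74 dB.
So the compressor must be reduced from 80 to 74.74 dB: IL = 5.26 dB.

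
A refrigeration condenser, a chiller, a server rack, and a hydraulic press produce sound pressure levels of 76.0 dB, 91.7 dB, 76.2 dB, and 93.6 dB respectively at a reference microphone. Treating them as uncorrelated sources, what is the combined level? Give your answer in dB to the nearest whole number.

96 dB

Incoherent sources combine by intensity addition: L_total = 10·log₁₀(Σ 10^(L_i/10)).
Σ 10^(L/10) = 10^(76.0/10) + 10^(91.7/10) + 10^(76.2/10) + 10^(93.6/10) = 3.851e+09.
L_total = 10·log₁₀(3.851e+09) = 95.86 dB.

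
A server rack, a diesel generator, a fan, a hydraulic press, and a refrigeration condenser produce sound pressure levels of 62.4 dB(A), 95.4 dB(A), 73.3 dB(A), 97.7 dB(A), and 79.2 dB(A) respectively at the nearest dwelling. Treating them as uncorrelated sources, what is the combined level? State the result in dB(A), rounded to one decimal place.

99.8 dB(A)

Incoherent sources combine by intensity addition: L_total = 10·log₁₀(Σ 10^(L_i/10)).
Σ 10^(L/10) = 10^(62.4/10) + 10^(95.4/10) + 10^(73.3/10) + 10^(97.7/10) + 10^(79.2/10) = 9.462e+09.
L_total = 10·log₁₀(9.462e+09) = 99.76 dB(A).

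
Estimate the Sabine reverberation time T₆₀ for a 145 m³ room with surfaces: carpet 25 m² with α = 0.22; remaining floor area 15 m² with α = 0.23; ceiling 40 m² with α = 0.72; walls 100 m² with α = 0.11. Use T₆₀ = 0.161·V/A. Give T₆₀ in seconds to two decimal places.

0.48 s

A = Σ Sᵢαᵢ = 25·0.22 + 15·0.23 + 40·0.72 + 100·0.11 = 48.75 m².
T₆₀ = 0.161·V/A = 0.161·145/48.75 = 0.479 s.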